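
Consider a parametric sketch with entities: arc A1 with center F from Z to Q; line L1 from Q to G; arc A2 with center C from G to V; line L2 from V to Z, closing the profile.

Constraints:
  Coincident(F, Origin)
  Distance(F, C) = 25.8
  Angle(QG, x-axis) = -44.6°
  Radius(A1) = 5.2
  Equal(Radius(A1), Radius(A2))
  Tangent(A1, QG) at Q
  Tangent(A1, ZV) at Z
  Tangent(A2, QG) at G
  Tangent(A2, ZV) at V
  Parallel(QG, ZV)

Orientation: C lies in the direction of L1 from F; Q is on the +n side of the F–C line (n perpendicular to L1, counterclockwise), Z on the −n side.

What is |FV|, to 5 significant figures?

26.319

The slot axis is L1's direction at -44.6°, so u = (cos -44.6°, sin -44.6°) = (0.71203, -0.70215) and n = (−sin -44.6°, cos -44.6°) = (0.70215, 0.71203). F is at the origin and C lies 25.8 along u from F, so C = 25.8·u = (18.370, -18.116). Tangency of A1 to both parallel lines with radius 5.2 puts Q and Z at F ± 5.2·n: Q = (3.6512, 3.7025), Z = (-3.6512, -3.7025). Equal radii place G and V the same way about C: G = C + 5.2·n = (22.021, -14.413), V = C − 5.2·n = (14.719, -21.818). Then |FV| = |V − F| = 26.319.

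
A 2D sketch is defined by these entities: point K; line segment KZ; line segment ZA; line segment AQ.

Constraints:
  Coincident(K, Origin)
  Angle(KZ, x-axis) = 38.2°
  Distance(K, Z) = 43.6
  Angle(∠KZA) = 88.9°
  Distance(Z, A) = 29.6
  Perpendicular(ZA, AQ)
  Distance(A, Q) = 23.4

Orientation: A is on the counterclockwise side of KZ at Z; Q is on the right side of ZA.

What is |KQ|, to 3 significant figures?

72.9

∠KZA = 88.9°, so ZA runs at 38.2° + (180° − 88.9°) = 129° from the x-axis; with |ZA| = 29.6, A = Z + 29.6·(cos 129°, sin 129°) = (15.5, 49.9). ZA is perpendicular to AQ; with |AQ| = 23.4 on the right of ZA, Q = A + 23.4·(0.774, 0.633) = (33.6, 64.7). Then |KQ| = |Q − K| = 72.9.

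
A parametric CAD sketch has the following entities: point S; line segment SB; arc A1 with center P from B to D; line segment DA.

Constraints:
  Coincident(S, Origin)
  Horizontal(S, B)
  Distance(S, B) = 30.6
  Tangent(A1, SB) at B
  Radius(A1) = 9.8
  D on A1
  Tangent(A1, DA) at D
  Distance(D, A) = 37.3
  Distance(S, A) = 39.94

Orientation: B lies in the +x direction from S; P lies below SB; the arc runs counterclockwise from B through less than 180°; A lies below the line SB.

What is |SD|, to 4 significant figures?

22.44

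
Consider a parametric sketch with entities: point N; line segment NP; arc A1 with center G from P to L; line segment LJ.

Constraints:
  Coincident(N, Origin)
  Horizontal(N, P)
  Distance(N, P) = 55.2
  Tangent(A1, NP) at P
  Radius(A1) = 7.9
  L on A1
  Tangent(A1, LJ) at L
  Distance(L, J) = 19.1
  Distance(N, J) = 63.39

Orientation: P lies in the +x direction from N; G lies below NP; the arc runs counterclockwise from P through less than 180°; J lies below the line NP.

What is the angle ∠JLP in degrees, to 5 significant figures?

121.81°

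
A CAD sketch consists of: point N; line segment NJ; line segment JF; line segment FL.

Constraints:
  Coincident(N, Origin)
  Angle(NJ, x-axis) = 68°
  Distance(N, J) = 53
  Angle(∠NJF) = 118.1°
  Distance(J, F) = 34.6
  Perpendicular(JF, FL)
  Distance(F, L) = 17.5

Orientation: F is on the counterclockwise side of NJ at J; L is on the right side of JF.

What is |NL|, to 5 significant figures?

87.614

N is at the origin; NJ runs at 68.0° with length 53.0, so J = 53.0·(cos 68.0°, sin 68.0°) = (19.854, 49.141). ∠NJF = 118.1°, so JF runs at 68.0° + (180° − 118.1°) = 129.90° from the x-axis; with |JF| = 34.6, F = J + 34.6·(cos 129.90°, sin 129.90°) = (-2.3400, 75.685). The perpendicularity gives FL at right angles to JF; with |FL| = 17.5 on the right of JF, L = F + 17.5·(0.76717, 0.64145) = (11.085, 86.910). Then |NL| = |L − N| = 87.614.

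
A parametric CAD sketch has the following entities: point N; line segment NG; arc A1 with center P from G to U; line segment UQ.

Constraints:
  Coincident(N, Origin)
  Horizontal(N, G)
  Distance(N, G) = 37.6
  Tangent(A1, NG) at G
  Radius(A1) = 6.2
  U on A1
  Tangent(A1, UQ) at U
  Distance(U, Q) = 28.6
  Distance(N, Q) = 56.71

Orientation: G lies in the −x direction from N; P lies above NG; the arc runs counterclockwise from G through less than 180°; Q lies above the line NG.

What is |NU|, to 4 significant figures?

33.31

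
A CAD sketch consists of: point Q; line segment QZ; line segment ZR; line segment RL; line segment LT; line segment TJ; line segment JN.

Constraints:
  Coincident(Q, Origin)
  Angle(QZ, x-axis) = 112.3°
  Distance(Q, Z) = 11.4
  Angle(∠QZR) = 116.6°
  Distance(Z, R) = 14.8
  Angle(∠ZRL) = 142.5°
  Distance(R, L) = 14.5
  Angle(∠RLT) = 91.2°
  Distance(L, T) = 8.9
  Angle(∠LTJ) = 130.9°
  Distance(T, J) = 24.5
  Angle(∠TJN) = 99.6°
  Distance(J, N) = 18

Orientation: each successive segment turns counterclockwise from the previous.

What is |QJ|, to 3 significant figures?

7.96

Q is at the origin; QZ runs at 112.3° with length 11.4, so Z = (-4.33, 10.5). ∠QZR = 116.6° gives ZR at 176° from the x-axis; with |ZR| = 14.8, R = (-19.1, 11.7). ∠ZRL = 142.5° gives RL at -147° from the x-axis; with |RL| = 14.5, L = (-31.2, 3.72). ∠RLT = 91.2° gives LT at -58.0° from the x-axis; with |LT| = 8.9, T = (-26.5, -3.83). ∠LTJ = 130.9° gives TJ at -8.90° from the x-axis; with |TJ| = 24.5, J = (-2.30, -7.62). Then |QJ| = |J − Q| = 7.96.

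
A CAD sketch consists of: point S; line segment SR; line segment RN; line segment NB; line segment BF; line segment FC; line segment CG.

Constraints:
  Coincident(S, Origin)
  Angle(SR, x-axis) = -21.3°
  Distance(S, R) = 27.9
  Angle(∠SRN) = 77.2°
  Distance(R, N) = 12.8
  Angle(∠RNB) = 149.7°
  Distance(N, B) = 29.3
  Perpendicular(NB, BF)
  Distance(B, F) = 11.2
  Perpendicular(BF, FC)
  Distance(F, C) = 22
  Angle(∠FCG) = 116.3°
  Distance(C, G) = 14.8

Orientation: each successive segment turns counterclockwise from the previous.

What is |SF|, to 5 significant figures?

26.410

S is at the origin; SR runs at -21.3° with length 27.9, so R = (25.994, -10.135). ∠SRN = 77.2° gives RN at 81.500° from the x-axis; with |RN| = 12.8, N = (27.886, 2.5247). ∠RNB = 149.7° gives NB at 111.80° from the x-axis; with |NB| = 29.3, B = (17.005, 29.729). The perpendicularity gives BF at right angles to NB, so BF runs at -158.20°; with |BF| = 11.2, F = (6.6060, 25.570). Then |SF| = |F − S| = 26.410.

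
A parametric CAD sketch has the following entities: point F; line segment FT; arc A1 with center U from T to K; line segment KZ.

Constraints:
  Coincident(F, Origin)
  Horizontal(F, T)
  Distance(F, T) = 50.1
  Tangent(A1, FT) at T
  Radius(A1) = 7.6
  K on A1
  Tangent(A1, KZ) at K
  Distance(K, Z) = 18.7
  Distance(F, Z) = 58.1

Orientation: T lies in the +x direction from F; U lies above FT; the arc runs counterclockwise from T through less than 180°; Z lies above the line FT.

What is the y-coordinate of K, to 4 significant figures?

10.13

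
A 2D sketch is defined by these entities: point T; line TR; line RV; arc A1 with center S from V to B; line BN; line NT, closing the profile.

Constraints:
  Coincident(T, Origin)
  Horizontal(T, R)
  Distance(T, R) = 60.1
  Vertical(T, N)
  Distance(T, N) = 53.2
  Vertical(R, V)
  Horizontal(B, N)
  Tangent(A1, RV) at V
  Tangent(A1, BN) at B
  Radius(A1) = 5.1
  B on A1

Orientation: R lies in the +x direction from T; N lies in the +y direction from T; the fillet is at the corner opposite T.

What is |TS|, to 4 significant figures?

73.07

T is at the origin; T and R share the same y with |TR| = 60.1 and R on the +x side, so R = (60.10, 0.000). T and N share the same x with |TN| = 53.2 and N on the +y side, so N = (0.000, 53.20). The virtual corner opposite T is at (60.10, 53.20). A1 meets RV tangentially, so SV is at right angles to RV and the tangent condition forces SB to be normal to BN, with radius 5.1, so the center S sits 5.1 in from both sides at S = (55.00, 48.10). Then |TS| = |S − T| = 73.07.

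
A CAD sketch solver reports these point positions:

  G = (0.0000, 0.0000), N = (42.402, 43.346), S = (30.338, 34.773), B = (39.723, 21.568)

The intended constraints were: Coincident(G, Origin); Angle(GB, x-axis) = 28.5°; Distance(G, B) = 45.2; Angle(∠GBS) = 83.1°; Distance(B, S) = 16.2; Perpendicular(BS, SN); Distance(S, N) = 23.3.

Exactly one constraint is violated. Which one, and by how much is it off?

Distance(S, N) = 23.3 — off by 8.50.

G = (0.00, 0.00) ✓; GB at 28.50° ✓; |GB| = 45.20 ✓; ∠GBS = 83.10° ✓; |BS| = 16.20 ✓; ∠(BS, SN) = 90.00° ✓; |SN| = 14.80 ✗.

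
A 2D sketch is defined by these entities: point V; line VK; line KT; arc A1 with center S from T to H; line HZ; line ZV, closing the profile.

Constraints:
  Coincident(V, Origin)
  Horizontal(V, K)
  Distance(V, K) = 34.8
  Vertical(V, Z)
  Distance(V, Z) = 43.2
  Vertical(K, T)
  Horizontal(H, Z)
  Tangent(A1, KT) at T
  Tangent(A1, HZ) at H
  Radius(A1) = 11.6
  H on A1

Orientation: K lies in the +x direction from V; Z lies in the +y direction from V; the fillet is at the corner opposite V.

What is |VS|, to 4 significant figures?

39.20

V is at the origin; V and K share the same y with |VK| = 34.8 and K on the +x side, so K = (34.80, 0.000). VZ is vertical with |VZ| = 43.2 and Z on the +y side, so Z = (0.000, 43.20). The virtual corner opposite V is at (34.80, 43.20). A1 meets KT tangentially, so ST is at right angles to KT and tangency of A1 to HZ means the radius SH is perpendicular to HZ, with radius 11.6, so the center S sits 11.6 in from both sides at S = (23.20, 31.60). Then |VS| = |S − V| = 39.20.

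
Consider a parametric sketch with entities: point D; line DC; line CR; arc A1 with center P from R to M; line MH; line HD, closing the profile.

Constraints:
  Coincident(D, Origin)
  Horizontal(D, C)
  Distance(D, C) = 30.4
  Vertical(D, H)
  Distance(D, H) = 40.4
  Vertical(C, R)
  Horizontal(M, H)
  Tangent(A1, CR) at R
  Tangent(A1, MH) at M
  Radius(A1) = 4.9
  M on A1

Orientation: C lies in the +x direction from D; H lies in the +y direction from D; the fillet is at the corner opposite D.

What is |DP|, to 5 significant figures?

43.709

D is at the origin; DC is horizontal with |DC| = 30.4 and C on the +x side, so C = (30.400, 0.0000). DH is vertical with |DH| = 40.4 and H on the +y side, so H = (0.0000, 40.400). The virtual corner opposite D is at (30.400, 40.400). A1 meets CR tangentially, so PR is at right angles to CR and A1 meets MH tangentially, so PM is at right angles to MH, with radius 4.9, so the center P sits 4.9 in from both sides at P = (25.500, 35.500). Then |DP| = |P − D| = 43.709.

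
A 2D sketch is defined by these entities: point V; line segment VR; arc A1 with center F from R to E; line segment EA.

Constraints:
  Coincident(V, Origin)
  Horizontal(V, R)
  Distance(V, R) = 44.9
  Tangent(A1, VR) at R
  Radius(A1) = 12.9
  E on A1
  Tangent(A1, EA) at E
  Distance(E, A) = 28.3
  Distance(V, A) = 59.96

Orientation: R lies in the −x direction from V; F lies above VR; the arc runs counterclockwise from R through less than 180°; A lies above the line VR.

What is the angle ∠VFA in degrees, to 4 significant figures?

98.82°

V is at the origin; VR is horizontal with |VR| = 44.9 and R on the −x side, so R = (-44.90, 0.000). Tangency of A1 to VR means the radius FR is perpendicular to VR, so F = R + (0, 12.9) = (-44.90, 12.90). Since FE ⟂ EA (tangency), |FA| = √(12.9² + 28.3²) = 31.10 regardless of where E sits on A1. So A lies on both circle(V, 59.96) and circle(F, 31.10); the above-VR intersection is A = (-41.00, 43.76). E is the foot of the tangent from A: E = (-32.58, 16.73).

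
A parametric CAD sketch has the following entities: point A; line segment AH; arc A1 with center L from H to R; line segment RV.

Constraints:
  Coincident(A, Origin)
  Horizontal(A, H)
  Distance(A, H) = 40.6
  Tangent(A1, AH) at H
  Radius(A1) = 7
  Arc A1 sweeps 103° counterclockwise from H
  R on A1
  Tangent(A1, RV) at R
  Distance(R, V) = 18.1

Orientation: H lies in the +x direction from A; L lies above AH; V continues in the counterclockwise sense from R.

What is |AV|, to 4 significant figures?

50.66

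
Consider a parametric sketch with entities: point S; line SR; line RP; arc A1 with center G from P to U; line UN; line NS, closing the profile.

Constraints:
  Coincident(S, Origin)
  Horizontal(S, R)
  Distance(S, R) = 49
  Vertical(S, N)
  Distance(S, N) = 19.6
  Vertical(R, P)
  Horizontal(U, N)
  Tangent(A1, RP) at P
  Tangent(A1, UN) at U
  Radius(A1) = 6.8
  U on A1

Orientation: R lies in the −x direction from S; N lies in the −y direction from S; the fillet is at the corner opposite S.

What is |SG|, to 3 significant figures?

44.1

S is at the origin; SR is horizontal with |SR| = 49.0 and R on the −x side, so R = (-49.0, 0.00). S and N share the same x with |SN| = 19.6 and N on the −y side, so N = (0.00, -19.6). The virtual corner opposite S is at (-49.0, -19.6). The tangent condition forces GP to be normal to RP and A1 meets UN tangentially, so GU is at right angles to UN, with radius 6.8, so the center G sits 6.8 in from both sides at G = (-42.2, -12.8). Then |SG| = |G − S| = 44.1.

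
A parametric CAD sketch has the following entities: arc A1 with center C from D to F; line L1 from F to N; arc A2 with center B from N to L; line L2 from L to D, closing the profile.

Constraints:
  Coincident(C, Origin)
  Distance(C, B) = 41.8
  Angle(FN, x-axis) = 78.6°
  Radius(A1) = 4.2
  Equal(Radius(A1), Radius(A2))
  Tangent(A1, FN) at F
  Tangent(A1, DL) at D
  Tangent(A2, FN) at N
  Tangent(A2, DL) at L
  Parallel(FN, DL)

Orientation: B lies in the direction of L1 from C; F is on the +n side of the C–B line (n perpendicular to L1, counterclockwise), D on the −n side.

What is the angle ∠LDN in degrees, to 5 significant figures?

11.363°

The slot axis is L1's direction at 78.6°, so u = (cos 78.6°, sin 78.6°) = (0.19766, 0.98027) and n = (−sin 78.6°, cos 78.6°) = (-0.98027, 0.19766). C is at the origin and B lies 41.8 along u from C, so B = 41.8·u = (8.2621, 40.975). Tangency of A1 to both parallel lines with radius 4.2 puts F and D at C ± 4.2·n: F = (-4.1171, 0.83016), D = (4.1171, -0.83016). Equal radii place N and L the same way about B: N = B + 4.2·n = (4.1449, 41.805), L = B − 4.2·n = (12.379, 40.145). Then cos ∠LDN = DL·DN / (|DL||DN|), giving 11.363°.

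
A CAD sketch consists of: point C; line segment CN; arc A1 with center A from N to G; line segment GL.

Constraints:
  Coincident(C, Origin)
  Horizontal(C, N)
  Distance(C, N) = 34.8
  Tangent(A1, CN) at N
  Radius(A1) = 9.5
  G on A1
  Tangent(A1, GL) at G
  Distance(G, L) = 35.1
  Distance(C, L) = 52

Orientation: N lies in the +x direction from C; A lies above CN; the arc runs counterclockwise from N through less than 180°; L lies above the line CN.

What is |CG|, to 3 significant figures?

45.4

C is at the origin; CN is horizontal with |CN| = 34.8 and N on the +x side, so N = (34.8, 0.00). The tangent condition forces AN to be normal to CN, so A = N + (0, 9.5) = (34.8, 9.50). Since AG ⟂ GL (tangency), |AL| = √(9.5² + 35.1²) = 36.4 regardless of where G sits on A1. So L lies on both circle(C, 52.0) and circle(A, 36.4); the above-CN intersection is L = (26.3, 44.9). G is the foot of the tangent from L: G = (43.1, 14.1).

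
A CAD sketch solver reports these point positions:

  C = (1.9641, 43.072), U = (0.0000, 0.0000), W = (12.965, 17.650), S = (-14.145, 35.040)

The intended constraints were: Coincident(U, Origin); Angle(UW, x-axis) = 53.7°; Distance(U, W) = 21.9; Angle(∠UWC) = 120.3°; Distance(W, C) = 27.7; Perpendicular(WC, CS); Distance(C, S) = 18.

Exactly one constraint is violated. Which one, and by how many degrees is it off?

Perpendicular(WC, CS) — off by 3.10°.

U = (0.00, 0.00) ✓; UW at 53.70° ✓; |UW| = 21.90 ✓; ∠UWC = 120.3° ✓; |WC| = 27.70 ✓; ∠(WC, CS) = 93.10° ✗; |CS| = 18.00 ✓.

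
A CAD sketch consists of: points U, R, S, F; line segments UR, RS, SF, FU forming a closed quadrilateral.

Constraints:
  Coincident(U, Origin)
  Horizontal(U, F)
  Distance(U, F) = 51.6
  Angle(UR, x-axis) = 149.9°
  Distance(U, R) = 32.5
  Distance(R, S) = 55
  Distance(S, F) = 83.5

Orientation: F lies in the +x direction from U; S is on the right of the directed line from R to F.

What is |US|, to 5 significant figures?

44.540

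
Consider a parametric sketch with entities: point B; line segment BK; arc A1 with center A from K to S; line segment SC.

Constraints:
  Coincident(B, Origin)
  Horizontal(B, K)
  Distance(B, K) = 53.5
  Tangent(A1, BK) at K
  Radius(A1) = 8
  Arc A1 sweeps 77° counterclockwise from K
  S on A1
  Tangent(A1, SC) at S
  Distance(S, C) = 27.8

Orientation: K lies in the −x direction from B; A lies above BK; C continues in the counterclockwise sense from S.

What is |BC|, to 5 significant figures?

51.619

B is at the origin; BK is horizontal with |BK| = 53.5 and K on the −x side, so K = (-53.500, 0.0000). Since A1 is tangent to BK there, AK ⟂ BK, so A = K + (0, 8) = (-53.500, 8.0000). On A1, K sits at bearing -90° from A; a 77° counterclockwise sweep puts S at bearing -13°, so S = A + 8.0·(cos -13°, sin -13°) = (-45.705, 6.2004). Since A1 is tangent to SC there, AS ⟂ SC, so SC runs along (−sin -13°, cos -13°); with |SC| = 27.8, C = (-39.451, 33.288). Then |BC| = |C − B| = 51.619.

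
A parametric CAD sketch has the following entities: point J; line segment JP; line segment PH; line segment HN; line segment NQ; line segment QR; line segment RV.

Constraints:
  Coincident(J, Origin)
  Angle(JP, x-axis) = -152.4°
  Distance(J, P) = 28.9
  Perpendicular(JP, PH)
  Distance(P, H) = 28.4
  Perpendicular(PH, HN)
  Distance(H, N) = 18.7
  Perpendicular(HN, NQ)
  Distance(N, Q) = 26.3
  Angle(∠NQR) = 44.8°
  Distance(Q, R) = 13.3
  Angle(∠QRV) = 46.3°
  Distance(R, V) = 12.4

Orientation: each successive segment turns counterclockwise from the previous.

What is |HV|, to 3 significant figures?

27.4

J is at the origin; JP runs at -152.4° with length 28.9, so P = (-25.6, -13.4). The perpendicularity gives PH at right angles to JP, so PH runs at -62.4°; with |PH| = 28.4, H = (-12.5, -38.6). PH is perpendicular to HN, so HN runs at 27.6°; with |HN| = 18.7, N = (4.12, -29.9). HN is perpendicular to NQ, so NQ runs at 118°; with |NQ| = 26.3, Q = (-8.07, -6.59). ∠NQR = 44.8° gives QR at -107° from the x-axis; with |QR| = 13.3, R = (-12.0, -19.3). ∠QRV = 46.3° gives RV at 26.5° from the x-axis; with |RV| = 12.4, V = (-0.902, -13.8). Then |HV| = |V − H| = 27.4.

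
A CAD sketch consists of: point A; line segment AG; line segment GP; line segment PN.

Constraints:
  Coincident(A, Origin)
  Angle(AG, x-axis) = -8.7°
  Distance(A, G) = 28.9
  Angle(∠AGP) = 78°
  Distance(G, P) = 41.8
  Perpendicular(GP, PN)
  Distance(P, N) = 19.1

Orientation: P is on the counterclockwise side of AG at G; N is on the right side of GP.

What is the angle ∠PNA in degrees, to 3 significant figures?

37.1°

A is at the origin; AG runs at -8.7° with length 28.9, so G = 28.9·(cos -8.7°, sin -8.7°) = (28.6, -4.37). ∠AGP = 78.0°, so GP runs at -8.7° + (180° − 78.0°) = 93.3° from the x-axis; with |GP| = 41.8, P = G + 41.8·(cos 93.3°, sin 93.3°) = (26.2, 37.4). GP is perpendicular to PN; with |PN| = 19.1 on the right of GP, N = P + 19.1·(0.998, 0.0576) = (45.2, 38.5). Then cos ∠PNA = NP·NA / (|NP||NA|), giving 37.1°.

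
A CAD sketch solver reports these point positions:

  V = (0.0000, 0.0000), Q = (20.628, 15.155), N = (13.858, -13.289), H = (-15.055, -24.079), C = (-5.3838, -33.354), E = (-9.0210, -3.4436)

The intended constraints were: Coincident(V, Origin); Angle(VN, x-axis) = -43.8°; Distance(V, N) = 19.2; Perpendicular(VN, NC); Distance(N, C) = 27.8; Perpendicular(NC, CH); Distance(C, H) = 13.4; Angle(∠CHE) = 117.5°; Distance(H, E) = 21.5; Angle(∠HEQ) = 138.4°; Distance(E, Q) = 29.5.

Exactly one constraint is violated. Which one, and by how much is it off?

Distance(E, Q) = 29.5 — off by 5.50.

V = (0.00, 0.00) ✓; VN at -43.80° ✓; |VN| = 19.20 ✓; ∠(VN, NC) = 90.00° ✓; |NC| = 27.80 ✓; ∠(NC, CH) = 90.00° ✓; |CH| = 13.40 ✓; ∠CHE = 117.5° ✓; |HE| = 21.50 ✓; ∠HEQ = 138.4° ✓; |EQ| = 35.00 ✗.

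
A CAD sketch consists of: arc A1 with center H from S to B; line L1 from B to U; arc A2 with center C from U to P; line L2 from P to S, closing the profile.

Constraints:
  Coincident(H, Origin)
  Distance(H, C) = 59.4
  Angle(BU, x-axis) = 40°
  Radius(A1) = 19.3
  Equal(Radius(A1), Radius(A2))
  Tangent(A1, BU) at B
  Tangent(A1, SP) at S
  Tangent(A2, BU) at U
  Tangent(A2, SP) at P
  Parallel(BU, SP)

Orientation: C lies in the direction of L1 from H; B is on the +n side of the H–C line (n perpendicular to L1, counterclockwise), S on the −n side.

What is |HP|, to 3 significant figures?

62.5

The slot axis is L1's direction at 40.0°, so u = (cos 40.0°, sin 40.0°) = (0.766, 0.643) and n = (−sin 40.0°, cos 40.0°) = (-0.643, 0.766). H is at the origin and C lies 59.4 along u from H, so C = 59.4·u = (45.5, 38.2). Tangency of A1 to both parallel lines with radius 19.3 puts B and S at H ± 19.3·n: B = (-12.4, 14.8), S = (12.4, -14.8). Equal radii place U and P the same way about C: U = C + 19.3·n = (33.1, 53.0), P = C − 19.3·n = (57.9, 23.4). Then |HP| = |P − H| = 62.5.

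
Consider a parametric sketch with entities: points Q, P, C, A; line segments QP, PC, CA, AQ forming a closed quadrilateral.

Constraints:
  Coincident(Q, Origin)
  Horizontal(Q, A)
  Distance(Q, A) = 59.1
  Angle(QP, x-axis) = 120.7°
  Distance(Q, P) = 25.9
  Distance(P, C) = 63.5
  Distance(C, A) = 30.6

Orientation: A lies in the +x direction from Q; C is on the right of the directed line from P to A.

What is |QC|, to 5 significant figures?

39.870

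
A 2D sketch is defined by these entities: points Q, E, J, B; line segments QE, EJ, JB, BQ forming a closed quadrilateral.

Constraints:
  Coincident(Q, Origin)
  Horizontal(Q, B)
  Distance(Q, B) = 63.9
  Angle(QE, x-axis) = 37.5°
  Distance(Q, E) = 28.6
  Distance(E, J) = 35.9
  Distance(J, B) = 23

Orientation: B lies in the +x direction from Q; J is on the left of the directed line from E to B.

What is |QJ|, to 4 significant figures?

62.38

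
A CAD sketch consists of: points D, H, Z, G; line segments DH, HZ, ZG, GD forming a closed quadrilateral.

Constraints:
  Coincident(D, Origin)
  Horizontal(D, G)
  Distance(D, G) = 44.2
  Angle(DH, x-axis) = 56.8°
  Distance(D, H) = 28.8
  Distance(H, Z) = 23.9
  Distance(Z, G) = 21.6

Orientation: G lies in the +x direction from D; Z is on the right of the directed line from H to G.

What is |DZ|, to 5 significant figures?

22.666

D is at the origin; DG is horizontal with |DG| = 44.2 and G in +x, so G = (44.2, 0). DH runs at 56.8° with |DH| = 28.8, so H = (15.770, 24.099). Z is determined by |HZ| = 23.9 and |ZG| = 21.6 together: it lies at the intersection of circle(H, 23.9) and circle(G, 21.6). With |HG| = 37.270, the foot of the radical line on HG is 20.039 from H and the perpendicular offset is √(23.9² − 20.039²) = 13.025. Taking the right-of-HG solution: Z = (22.634, 1.2056).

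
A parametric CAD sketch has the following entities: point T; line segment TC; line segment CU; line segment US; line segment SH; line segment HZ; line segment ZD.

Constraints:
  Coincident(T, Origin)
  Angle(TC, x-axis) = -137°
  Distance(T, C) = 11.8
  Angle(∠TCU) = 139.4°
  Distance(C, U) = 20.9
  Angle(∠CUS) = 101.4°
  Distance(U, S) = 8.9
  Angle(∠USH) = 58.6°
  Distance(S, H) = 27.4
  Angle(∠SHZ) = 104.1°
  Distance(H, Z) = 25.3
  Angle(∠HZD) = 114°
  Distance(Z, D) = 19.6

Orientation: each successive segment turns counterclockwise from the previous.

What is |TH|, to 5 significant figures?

10.188

T is at the origin; TC runs at -137.0° with length 11.8, so C = (-8.6300, -8.0476). ∠TCU = 139.4° gives CU at -96.400° from the x-axis; with |CU| = 20.9, U = (-10.960, -28.817). ∠CUS = 101.4° gives US at -17.800° from the x-axis; with |US| = 8.9, S = (-2.4857, -31.538). ∠USH = 58.6° gives SH at 103.60° from the x-axis; with |SH| = 27.4, H = (-8.9286, -4.9063). Then |TH| = |H − T| = 10.188.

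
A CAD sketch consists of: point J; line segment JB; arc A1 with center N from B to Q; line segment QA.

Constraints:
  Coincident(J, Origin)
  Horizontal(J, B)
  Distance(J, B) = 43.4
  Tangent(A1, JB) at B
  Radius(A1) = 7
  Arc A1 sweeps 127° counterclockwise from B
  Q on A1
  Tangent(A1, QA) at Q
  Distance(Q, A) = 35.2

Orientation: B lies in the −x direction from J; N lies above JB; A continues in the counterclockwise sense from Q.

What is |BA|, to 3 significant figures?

42.3

J is at the origin; J and B share the same y with |JB| = 43.4 and B on the −x side, so B = (-43.4, 0.00). A1 meets JB tangentially, so NB is at right angles to JB, so N = B + (0, 7) = (-43.4, 7.00). On A1, B sits at bearing -90° from N; a 127° counterclockwise sweep puts Q at bearing 37°, so Q = N + 7.0·(cos 37°, sin 37°) = (-37.8, 11.2). The tangent condition forces NQ to be normal to QA, so QA runs along (−sin 37°, cos 37°); with |QA| = 35.2, A = (-59.0, 39.3). Then |BA| = |A − B| = 42.3.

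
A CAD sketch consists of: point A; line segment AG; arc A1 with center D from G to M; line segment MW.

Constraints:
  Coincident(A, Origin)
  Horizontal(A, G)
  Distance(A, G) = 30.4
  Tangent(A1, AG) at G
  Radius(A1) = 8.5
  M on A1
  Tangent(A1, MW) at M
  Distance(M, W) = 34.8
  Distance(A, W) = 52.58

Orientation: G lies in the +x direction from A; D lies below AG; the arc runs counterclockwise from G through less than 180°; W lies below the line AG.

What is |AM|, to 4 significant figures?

24.22

A is at the origin; AG is horizontal with |AG| = 30.4 and G on the +x side, so G = (30.40, 0.000). The tangent condition forces DG to be normal to AG, so D = G + (0, -8.5) = (30.40, -8.500). Since DM ⟂ MW (tangency), |DW| = √(8.5² + 34.8²) = 35.82 regardless of where M sits on A1. So W lies on both circle(A, 52.58) and circle(D, 35.82); the below-AG intersection is W = (28.38, -44.27). M is the foot of the tangent from W: M = (22.04, -10.05).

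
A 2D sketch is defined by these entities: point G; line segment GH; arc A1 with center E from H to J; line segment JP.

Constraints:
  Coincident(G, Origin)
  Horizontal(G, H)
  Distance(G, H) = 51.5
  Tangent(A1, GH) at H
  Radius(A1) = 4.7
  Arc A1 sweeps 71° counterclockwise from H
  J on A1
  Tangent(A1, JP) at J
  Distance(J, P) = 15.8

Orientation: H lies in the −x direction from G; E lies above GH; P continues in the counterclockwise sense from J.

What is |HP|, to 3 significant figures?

20.5

On A1, H sits at bearing -90° from E; a 71° counterclockwise sweep puts J at bearing -19°, so J = E + 4.7·(cos -19°, sin -19°) = (-47.1, 3.17). Tangency of A1 to JP means the radius EJ is perpendicular to JP, so JP runs along (−sin -19°, cos -19°); with |JP| = 15.8, P = (-41.9, 18.1). Then |HP| = |P − H| = 20.5.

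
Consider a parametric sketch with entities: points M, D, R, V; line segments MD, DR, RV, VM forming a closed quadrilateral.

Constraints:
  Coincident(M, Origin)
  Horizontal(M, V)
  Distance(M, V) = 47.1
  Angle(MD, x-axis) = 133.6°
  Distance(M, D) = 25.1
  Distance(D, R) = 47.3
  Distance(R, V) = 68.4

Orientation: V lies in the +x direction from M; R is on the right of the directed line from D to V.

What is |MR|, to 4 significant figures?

32.62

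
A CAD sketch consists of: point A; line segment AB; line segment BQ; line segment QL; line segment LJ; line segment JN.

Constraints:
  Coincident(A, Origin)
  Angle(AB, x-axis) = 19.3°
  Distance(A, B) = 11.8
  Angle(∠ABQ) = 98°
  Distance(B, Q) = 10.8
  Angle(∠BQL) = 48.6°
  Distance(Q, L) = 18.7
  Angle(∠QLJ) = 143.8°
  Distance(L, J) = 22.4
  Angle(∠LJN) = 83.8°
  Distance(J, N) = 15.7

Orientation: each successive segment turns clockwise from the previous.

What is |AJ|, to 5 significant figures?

22.945

A is at the origin; AB runs at 19.3° with length 11.8, so B = (11.137, 3.9001). ∠ABQ = 98.0° gives BQ at -62.700° from the x-axis; with |BQ| = 10.8, Q = (16.090, -5.6970). ∠BQL = 48.6° gives QL at 165.90° from the x-axis; with |QL| = 18.7, L = (-2.0463, -1.1414). ∠QLJ = 143.8° gives LJ at 129.70° from the x-axis; with |LJ| = 22.4, J = (-16.355, 16.093). Then |AJ| = |J − A| = 22.945.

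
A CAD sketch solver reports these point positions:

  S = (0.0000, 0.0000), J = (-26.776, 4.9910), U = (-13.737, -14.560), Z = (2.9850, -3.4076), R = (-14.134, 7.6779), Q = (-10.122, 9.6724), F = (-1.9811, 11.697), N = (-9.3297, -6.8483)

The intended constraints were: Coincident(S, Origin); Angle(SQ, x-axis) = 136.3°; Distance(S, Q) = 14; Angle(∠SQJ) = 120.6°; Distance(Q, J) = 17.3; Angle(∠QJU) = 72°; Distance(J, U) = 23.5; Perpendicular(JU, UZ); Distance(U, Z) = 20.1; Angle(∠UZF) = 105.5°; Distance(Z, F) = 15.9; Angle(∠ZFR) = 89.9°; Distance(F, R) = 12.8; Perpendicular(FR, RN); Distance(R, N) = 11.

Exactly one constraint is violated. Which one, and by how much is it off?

Distance(R, N) = 11 — off by 4.30.

S = (0.00, 0.00) ✓; SQ at 136.3° ✓; |SQ| = 14.00 ✓; ∠SQJ = 120.6° ✓; |QJ| = 17.30 ✓; ∠QJU = 72.00° ✓; |JU| = 23.50 ✓; ∠(JU, UZ) = 90.00° ✓; |UZ| = 20.10 ✓; ∠UZF = 105.5° ✓; |ZF| = 15.90 ✓; ∠ZFR = 89.90° ✓; |FR| = 12.80 ✓; ∠(FR, RN) = 90.00° ✓; |RN| = 15.30 ✗.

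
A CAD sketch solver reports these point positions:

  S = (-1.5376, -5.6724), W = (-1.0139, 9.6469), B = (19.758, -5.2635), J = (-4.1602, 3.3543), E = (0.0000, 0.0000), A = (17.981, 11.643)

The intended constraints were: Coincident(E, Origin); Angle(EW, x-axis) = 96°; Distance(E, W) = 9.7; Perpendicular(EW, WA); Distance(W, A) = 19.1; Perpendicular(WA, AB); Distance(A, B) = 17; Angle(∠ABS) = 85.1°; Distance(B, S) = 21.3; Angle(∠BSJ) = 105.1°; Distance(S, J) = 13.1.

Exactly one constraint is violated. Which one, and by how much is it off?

Distance(S, J) = 13.1 — off by 3.70.

E = (0.00, 0.00) ✓; EW at 96.00° ✓; |EW| = 9.700 ✓; ∠(EW, WA) = 90.00° ✓; |WA| = 19.10 ✓; ∠(WA, AB) = 90.00° ✓; |AB| = 17.00 ✓; ∠ABS = 85.10° ✓; |BS| = 21.30 ✓; ∠BSJ = 105.1° ✓; |SJ| = 9.400 ✗.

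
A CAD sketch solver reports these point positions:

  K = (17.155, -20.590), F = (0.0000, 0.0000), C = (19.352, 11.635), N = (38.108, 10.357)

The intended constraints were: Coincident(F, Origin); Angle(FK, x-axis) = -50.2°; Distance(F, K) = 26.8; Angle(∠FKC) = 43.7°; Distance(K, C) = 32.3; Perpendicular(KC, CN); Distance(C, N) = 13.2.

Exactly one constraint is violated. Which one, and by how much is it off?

Distance(C, N) = 13.2 — off by 5.60.

F = (0.00, 0.00) ✓; FK at -50.20° ✓; |FK| = 26.80 ✓; ∠FKC = 43.70° ✓; |KC| = 32.30 ✓; ∠(KC, CN) = 90.00° ✓; |CN| = 18.80 ✗.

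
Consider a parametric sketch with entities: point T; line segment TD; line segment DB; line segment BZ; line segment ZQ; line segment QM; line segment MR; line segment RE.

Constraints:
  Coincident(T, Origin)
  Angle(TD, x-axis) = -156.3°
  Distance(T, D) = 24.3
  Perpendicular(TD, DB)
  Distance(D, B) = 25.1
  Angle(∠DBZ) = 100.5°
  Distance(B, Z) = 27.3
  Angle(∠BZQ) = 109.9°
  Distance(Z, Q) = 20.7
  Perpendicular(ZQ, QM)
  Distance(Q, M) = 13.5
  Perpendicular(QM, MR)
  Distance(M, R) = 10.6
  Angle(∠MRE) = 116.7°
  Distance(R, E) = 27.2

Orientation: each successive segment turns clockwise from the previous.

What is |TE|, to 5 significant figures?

38.895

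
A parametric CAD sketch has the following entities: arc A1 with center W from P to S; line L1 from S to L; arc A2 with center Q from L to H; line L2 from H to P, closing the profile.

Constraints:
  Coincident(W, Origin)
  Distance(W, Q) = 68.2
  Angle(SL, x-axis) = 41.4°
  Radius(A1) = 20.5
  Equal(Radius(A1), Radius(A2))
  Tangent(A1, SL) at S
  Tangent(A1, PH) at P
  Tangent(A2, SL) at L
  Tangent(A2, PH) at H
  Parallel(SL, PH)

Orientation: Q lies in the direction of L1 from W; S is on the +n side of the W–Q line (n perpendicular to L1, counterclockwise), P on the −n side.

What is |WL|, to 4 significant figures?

71.21

The slot axis is L1's direction at 41.4°, so u = (cos 41.4°, sin 41.4°) = (0.7501, 0.6613) and n = (−sin 41.4°, cos 41.4°) = (-0.6613, 0.7501). W is at the origin and Q lies 68.2 along u from W, so Q = 68.2·u = (51.16, 45.10). Tangency of A1 to both parallel lines with radius 20.5 puts S and P at W ± 20.5·n: S = (-13.56, 15.38), P = (13.56, -15.38). Equal radii place L and H the same way about Q: L = Q + 20.5·n = (37.60, 60.48), H = Q − 20.5·n = (64.71, 29.72). Then |WL| = |L − W| = 71.21.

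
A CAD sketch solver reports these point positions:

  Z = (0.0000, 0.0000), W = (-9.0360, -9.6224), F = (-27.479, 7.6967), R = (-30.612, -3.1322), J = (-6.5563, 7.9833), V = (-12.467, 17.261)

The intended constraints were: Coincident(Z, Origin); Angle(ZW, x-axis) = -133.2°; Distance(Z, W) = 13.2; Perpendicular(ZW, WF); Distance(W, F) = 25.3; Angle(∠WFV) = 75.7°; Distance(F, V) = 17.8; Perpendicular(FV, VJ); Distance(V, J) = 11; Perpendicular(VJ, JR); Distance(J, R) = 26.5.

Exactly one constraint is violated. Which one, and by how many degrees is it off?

Perpendicular(VJ, JR) — off by 7.70°.

Z = (0.00, 0.00) ✓; ZW at -133.2° ✓; |ZW| = 13.20 ✓; ∠(ZW, WF) = 90.00° ✓; |WF| = 25.30 ✓; ∠WFV = 75.70° ✓; |FV| = 17.80 ✓; ∠(FV, VJ) = 90.00° ✓; |VJ| = 11.00 ✓; ∠(VJ, JR) = 97.70° ✗; |JR| = 26.50 ✓.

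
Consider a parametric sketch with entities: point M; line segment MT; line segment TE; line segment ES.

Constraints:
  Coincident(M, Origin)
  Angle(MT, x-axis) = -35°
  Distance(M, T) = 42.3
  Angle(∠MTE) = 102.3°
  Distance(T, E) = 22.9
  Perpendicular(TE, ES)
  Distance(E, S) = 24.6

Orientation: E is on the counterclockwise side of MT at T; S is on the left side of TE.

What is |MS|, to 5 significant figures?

36.030

∠MTE = 102.3°, so TE runs at -35.0° + (180° − 102.3°) = 42.700° from the x-axis; with |TE| = 22.9, E = T + 22.9·(cos 42.700°, sin 42.700°) = (51.480, -8.7324). TE ⟂ ES; with |ES| = 24.6 on the left of TE, S = E + 24.6·(-0.67816, 0.73491) = (34.797, 9.3465). Then |MS| = |S − M| = 36.030.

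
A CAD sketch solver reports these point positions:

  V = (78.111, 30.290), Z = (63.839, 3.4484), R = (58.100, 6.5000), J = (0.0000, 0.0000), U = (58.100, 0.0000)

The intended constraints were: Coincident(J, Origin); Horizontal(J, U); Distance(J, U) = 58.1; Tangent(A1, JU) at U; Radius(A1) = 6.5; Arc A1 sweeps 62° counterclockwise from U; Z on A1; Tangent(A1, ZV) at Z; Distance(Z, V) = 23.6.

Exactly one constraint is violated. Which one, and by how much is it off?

Distance(Z, V) = 23.6 — off by 6.80.

J = (0.00, 0.00) ✓; J.y = 0.00, U.y = 0.00 ✓; |JU| = 58.10 ✓; ∠(RU, UJ) = 90.00° ✓; |RU| = 6.500 ✓; bearing(R→Z) − bearing(R→U) = 62.00° ✓; |RZ| = 6.500 ✓; ∠(RZ, ZV) = 90.00° ✓; |ZV| = 30.40 ✗.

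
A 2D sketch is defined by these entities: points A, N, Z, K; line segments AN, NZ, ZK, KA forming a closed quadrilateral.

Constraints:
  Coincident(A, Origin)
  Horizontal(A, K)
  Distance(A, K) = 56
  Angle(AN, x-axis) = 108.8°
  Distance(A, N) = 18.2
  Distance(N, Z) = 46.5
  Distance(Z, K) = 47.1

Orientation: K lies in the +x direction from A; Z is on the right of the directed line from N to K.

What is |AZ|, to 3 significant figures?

28.6

Checks: |NZ| = 46.50 ✓; |ZK| = 47.10 ✓.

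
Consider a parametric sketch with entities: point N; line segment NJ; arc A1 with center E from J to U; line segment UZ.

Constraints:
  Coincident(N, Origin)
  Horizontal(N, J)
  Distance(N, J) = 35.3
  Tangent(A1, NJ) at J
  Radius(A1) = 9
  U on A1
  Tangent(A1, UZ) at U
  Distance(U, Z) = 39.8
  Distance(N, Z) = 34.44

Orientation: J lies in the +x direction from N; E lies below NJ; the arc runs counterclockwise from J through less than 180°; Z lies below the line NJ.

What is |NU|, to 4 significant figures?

28.50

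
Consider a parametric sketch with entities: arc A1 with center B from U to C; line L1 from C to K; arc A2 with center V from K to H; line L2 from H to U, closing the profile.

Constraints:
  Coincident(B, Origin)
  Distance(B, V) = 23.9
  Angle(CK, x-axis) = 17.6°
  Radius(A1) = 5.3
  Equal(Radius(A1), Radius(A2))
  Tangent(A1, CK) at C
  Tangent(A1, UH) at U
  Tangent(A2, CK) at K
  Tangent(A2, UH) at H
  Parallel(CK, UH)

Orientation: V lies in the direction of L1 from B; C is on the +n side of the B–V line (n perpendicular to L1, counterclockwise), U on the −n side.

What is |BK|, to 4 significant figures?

24.48

Tangency of A1 to both parallel lines with radius 5.3 puts C and U at B ± 5.3·n: C = (-1.603, 5.052), U = (1.603, -5.052). Equal radii place K and H the same way about V: K = V + 5.3·n = (21.18, 12.28), H = V − 5.3·n = (24.38, 2.175). Then |BK| = |K − B| = 24.48.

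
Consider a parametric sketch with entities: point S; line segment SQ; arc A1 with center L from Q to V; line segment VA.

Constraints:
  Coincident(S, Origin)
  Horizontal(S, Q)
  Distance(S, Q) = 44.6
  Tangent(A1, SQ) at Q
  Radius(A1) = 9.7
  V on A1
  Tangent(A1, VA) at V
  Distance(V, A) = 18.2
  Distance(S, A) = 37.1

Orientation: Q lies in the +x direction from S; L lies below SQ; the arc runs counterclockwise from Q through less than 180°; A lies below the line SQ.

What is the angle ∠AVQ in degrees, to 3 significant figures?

146°

Checks: ∠(LQ, QS) = 90.00° ✓; |LQ| = 9.700 ✓; |LV| = 9.700 ✓; ∠(LV, VA) = 90.00° ✓; |VA| = 18.20 ✓; |SA| = 37.10 ✓.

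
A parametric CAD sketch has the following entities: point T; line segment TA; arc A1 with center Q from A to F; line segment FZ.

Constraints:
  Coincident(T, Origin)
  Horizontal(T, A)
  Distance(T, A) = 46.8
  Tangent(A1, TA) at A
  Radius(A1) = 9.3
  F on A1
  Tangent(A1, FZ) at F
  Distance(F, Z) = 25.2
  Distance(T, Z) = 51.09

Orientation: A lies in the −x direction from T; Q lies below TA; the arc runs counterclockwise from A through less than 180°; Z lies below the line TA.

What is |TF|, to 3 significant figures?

56.0

T is at the origin; TA is horizontal with |TA| = 46.8 and A on the −x side, so A = (-46.8, 0.00). Since A1 is tangent to TA there, QA ⟂ TA, so Q = A + (0, -9.3) = (-46.8, -9.30). Since QF ⟂ FZ (tangency), |QZ| = √(9.3² + 25.2²) = 26.9 regardless of where F sits on A1. So Z lies on both circle(T, 51.09) and circle(Q, 26.9); the below-TA intersection is Z = (-37.6, -34.5). F is the foot of the tangent from Z: F = (-53.9, -15.3).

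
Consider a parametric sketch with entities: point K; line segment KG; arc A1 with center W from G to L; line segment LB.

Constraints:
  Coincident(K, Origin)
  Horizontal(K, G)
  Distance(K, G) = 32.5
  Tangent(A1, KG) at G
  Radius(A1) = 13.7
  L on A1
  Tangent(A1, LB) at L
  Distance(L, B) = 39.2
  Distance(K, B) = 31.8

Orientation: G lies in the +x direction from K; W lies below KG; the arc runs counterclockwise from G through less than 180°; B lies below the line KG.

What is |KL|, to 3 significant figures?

23.2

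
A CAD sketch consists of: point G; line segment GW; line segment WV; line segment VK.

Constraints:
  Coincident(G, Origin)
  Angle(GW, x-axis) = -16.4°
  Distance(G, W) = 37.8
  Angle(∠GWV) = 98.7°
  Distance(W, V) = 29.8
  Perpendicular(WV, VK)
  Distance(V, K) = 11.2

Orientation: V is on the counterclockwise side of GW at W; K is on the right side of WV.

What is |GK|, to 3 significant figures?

60.2

G is at the origin; GW runs at -16.4° with length 37.8, so W = 37.8·(cos -16.4°, sin -16.4°) = (36.3, -10.7). ∠GWV = 98.7°, so WV runs at -16.4° + (180° − 98.7°) = 64.9° from the x-axis; with |WV| = 29.8, V = W + 29.8·(cos 64.9°, sin 64.9°) = (48.9, 16.3). WV ⟂ VK; with |VK| = 11.2 on the right of WV, K = V + 11.2·(0.906, -0.424) = (59.0, 11.6). Then |GK| = |K − G| = 60.2.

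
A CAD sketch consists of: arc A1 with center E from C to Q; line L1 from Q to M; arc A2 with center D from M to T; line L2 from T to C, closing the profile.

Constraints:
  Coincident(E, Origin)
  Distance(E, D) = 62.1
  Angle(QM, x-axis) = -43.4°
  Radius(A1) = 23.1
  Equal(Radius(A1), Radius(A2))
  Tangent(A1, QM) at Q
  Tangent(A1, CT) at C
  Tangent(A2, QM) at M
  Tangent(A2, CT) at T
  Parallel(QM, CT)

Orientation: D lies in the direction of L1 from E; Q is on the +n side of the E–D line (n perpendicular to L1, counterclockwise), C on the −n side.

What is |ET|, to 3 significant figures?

66.3

The slot axis is L1's direction at -43.4°, so u = (cos -43.4°, sin -43.4°) = (0.727, -0.687) and n = (−sin -43.4°, cos -43.4°) = (0.687, 0.727). E is at the origin and D lies 62.1 along u from E, so D = 62.1·u = (45.1, -42.7). Tangency of A1 to both parallel lines with radius 23.1 puts Q and C at E ± 23.1·n: Q = (15.9, 16.8), C = (-15.9, -16.8). Equal radii place M and T the same way about D: M = D + 23.1·n = (61.0, -25.9), T = D − 23.1·n = (29.2, -59.5). Then |ET| = |T − E| = 66.3.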